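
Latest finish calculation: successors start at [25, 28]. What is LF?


LF = min of all successor start times
Successors start at: [25, 28]
LF = min(25, 28)
= 25


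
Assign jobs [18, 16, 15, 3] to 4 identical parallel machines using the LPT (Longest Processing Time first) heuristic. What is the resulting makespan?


Jobs (LPT sorted): [18, 16, 15, 3]
Machines: 4
  J=18 → Machine 1 (load: 0+18=18)
  J=16 → Machine 2 (load: 0+16=16)
  J=15 → Machine 3 (load: 0+15=15)
  J=3 → Machine 4 (load: 0+3=3)
Machine loads: [18, 16, 15, 3]
Makespan = max = 18 time units


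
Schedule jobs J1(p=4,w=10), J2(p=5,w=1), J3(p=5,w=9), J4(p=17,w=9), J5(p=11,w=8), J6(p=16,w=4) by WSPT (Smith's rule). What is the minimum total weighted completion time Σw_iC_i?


WSPT order (by p/w): J1 → J3 → J5 → J4 → J6 → J2
  J1: C=4, w·C=10×4=40
  J3: C=9, w·C=9×9=81
  J5: C=20, w·C=8×20=160
  J4: C=37, w·C=9×37=333
  J6: C=53, w·C=4×53=212
  J2: C=58, w·C=1×58=58
Σ w·C = 884
= 884


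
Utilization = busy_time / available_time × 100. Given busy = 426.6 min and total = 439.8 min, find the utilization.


Utilization = busy / total × 100
= 426.6 / 439.8 × 100
= 97.0%


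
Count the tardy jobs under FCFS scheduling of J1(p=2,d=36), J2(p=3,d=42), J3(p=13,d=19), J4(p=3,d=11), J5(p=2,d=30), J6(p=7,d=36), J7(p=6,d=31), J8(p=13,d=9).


Completion vs due date:
  J1: C=2, d=36 → on time
  J2: C=5, d=42 → on time
  J3: C=18, d=19 → on time
  J4: C=21, d=11 → TARDY
  J5: C=23, d=30 → on time
  J6: C=30, d=36 → on time
  J7: C=36, d=31 → TARDY
  J8: C=49, d=9 → TARDY
Tardy jobs: J4, J7, J8
Count = 3


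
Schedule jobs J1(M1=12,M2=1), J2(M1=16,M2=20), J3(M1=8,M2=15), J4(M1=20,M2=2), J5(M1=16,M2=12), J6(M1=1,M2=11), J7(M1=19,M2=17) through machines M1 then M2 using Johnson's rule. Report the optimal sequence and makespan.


Johnson's rule:
Group 1 (M1≤M2, sort by M1): ['J6', 'J3', 'J2']
Group 2 (M1>M2, sort desc M2): ['J7', 'J5', 'J4', 'J1']
Sequence: J6 → J3 → J2 → J7 → J5 → J4 → J1
Makespan calculation:
  J6: M1 done=1, M2 done=12
  J3: M1 done=9, M2 done=27
  J2: M1 done=25, M2 done=47
  J7: M1 done=44, M2 done=64
  J5: M1 done=60, M2 done=76
  J4: M1 done=80, M2 done=82
  J1: M1 done=92, M2 done=93
= Sequence: J6 → J3 → J2 → J7 → J5 → J4 → J1, Makespan: 93


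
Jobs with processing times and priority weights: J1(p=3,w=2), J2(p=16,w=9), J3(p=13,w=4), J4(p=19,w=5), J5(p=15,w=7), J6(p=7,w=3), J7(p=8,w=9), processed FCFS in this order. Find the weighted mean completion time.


Completion times:
  J1: C=3, w×C=2×3=6
  J2: C=19, w×C=9×19=171
  J3: C=32, w×C=4×32=128
  J4: C=51, w×C=5×51=255
  J5: C=66, w×C=7×66=462
  J6: C=73, w×C=3×73=219
  J7: C=81, w×C=9×81=729
Sum w×C = 1970
Sum w = 39
Weighted avg = 1970/39
= 50.51


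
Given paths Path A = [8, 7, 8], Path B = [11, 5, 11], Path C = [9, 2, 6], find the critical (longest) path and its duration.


Path A: 8 + 7 + 8 = 23
Path B: 11 + 5 + 11 = 27
Path C: 9 + 2 + 6 = 17
Critical path = longest = max(23, 27, 17)
= 27 (Path B)


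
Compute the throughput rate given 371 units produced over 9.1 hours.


Throughput = units / time
= 371 / 9.1
= 40.8 units/hour


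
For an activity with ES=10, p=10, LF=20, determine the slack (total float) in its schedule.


EF = ES + duration = 10 + 10 = 20
LS = LF - duration = 20 - 10 = 10
Total Float = LF - EF = 20 - 20
(or LS - ES = 10 - 10)
= 0


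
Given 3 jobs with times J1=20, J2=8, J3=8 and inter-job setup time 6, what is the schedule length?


Makespan = Σ processing + (n-1) × setup
= (20 + 8 + 8) + (3-1)×6
= 36 + 12
= 48 time units


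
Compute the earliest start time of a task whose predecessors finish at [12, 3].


ES = max of all predecessor completion times
Predecessors: [12, 3]
ES = max(12, 3)
= 12


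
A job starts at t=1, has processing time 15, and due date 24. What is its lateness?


Completion = 1 + 15 = 16
Lateness = C - d = 16 - 24
= -8


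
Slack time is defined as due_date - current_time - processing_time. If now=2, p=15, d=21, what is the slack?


Slack = due - current_time - processing
= 21 - 2 - 15
= 4


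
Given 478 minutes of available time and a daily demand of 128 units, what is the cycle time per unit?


Cycle time = available time / demand
= 478 / 128
= 3.73 min/unit


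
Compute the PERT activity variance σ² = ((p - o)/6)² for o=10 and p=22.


σ² = ((p - o) / 6)² = (p - o)² / 36
= (22 - 10)² / 36
= 12² / 36
= 144 / 36
= 4.0000


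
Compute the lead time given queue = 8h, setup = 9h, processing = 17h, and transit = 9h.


Lead time = queue + setup + processing + transit
= 8 + 9 + 17 + 9
= 43 hours


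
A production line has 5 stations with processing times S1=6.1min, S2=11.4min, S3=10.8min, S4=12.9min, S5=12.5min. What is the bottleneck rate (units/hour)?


Bottleneck = longest station time
Station times: [6.1, 11.4, 10.8, 12.9, 12.5]
Max = 12.9 min
Rate = 60 / 12.9
= 4.65 units/hour (bottleneck: 12.9min)


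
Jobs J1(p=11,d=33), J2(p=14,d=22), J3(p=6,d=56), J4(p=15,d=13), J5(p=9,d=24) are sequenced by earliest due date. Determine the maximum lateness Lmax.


EDD order: J4 → J2 → J5 → J1 → J3
Completion and lateness:
  J4: C=15, d=13, L=15-13=2
  J2: C=29, d=22, L=29-22=7
  J5: C=38, d=24, L=38-24=14
  J1: C=49, d=33, L=49-33=16
  J3: C=55, d=56, L=55-56=-1
Lmax = max(2, 7, 14, 16, -1)
= 16


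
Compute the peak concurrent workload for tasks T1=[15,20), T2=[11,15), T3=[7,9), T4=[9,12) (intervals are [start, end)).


Check each time point for overlaps:
  t=11: 2 tasks active (T2, T4)
Max concurrent = 2


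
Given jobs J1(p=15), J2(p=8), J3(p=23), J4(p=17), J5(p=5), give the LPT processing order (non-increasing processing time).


LPT: sort by longest processing time first
  J3: p=23
  J4: p=17
  J1: p=15
  J2: p=8
  J5: p=5
Order: J3 → J4 → J1 → J2 → J5


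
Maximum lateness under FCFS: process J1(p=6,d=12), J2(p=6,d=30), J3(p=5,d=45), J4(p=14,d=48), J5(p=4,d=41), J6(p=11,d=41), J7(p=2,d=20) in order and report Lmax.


Lateness per job (L = C - d):
  J1: C=6, d=12, L=-6
  J2: C=12, d=30, L=-18
  J3: C=17, d=45, L=-28
  J4: C=31, d=48, L=-17
  J5: C=35, d=41, L=-6
  J6: C=46, d=41, L=5
  J7: C=48, d=20, L=28
Lmax = max(-6, -18, -28, -17, -6, 5, 28)
= 28


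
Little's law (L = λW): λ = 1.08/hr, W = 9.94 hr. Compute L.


Little's law: L = λ × W
= 1.08 × 9.94
= 10.74


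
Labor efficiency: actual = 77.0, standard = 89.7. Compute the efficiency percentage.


Efficiency = (actual / standard) × 100
= (77.0 / 89.7) × 100
= 85.8%


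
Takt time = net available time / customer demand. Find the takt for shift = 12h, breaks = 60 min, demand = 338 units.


Available = 12×60 - 60 = 660 min
Takt time = 660 / 338
= 1.95 min/unit


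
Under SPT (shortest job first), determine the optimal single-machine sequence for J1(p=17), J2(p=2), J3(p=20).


SPT: sort by shortest processing time
  J2: p=2
  J1: p=17
  J3: p=20
Order: J2 → J1 → J3


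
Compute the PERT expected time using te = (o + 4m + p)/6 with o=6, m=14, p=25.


te = (o + 4m + p) / 6
= (6 + 4×14 + 25) / 6
= (6 + 56 + 25) / 6
= 87 / 6
= 14.50


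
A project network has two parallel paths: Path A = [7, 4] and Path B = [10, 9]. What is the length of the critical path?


Path A: 7 + 4 = 11
Path B: 10 + 9 = 19
Critical path = longest = max(11, 19)
= 19 (Path B)


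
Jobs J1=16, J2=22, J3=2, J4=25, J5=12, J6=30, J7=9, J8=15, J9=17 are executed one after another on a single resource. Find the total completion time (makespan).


Sequential makespan: sum all processing times
= 16 + 22 + 2 + 25 + 12 + 30 + 9 + 15 + 17
= 148 time units


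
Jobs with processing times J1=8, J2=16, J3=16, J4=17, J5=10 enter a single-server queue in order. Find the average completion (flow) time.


Completion times:
  J1: completes at 8
  J2: completes at 24
  J3: completes at 40
  J4: completes at 57
  J5: completes at 67
Sum = 196
Average = 196/5
= 39.20


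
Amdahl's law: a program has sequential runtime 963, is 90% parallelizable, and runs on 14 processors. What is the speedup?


Amdahl's law: T_p = T × ((1-p) + p/N)
= 963 × ((1-0.9) + 0.9/14)
= 963 × (0.10 + 0.0643)
= 963 × 0.1643
= 158.21
Speedup = 963/158.21
= 6.09×


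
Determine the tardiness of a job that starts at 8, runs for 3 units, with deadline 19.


Completion = start + processing = 8 + 3 = 11
Tardiness = max(0, C - d) = max(0, 11 - 19)
= max(0, -8)
= 0


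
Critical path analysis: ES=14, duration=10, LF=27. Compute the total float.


EF = ES + duration = 14 + 10 = 24
LS = LF - duration = 27 - 10 = 17
Total Float = LF - EF = 27 - 24
(or LS - ES = 17 - 14)
= 3


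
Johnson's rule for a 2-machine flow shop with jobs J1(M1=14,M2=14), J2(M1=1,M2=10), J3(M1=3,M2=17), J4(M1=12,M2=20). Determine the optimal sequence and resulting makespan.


Johnson's rule:
Group 1 (M1≤M2, sort by M1): ['J2', 'J3', 'J4', 'J1']
Group 2 (M1>M2, sort desc M2): []
Sequence: J2 → J3 → J4 → J1
Makespan calculation:
  J2: M1 done=1, M2 done=11
  J3: M1 done=4, M2 done=28
  J4: M1 done=16, M2 done=48
  J1: M1 done=30, M2 done=62
= Sequence: J2 → J3 → J4 → J1, Makespan: 62


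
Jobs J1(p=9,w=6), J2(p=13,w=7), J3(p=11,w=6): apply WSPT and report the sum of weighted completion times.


WSPT order (by p/w): J1 → J3 → J2
  J1: C=9, w·C=6×9=54
  J3: C=20, w·C=6×20=120
  J2: C=33, w·C=7×33=231
Σ w·C = 405
= 405


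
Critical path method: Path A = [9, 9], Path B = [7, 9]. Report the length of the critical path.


Path A: 9 + 9 = 18
Path B: 7 + 9 = 16
Critical path = longest = max(18, 16)
= 18 (Path A)


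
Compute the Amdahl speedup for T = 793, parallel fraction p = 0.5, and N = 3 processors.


Amdahl's law: T_p = T × ((1-p) + p/N)
= 793 × ((1-0.5) + 0.5/3)
= 793 × (0.50 + 0.1667)
= 793 × 0.6667
= 528.67
Speedup = 793/528.67
= 1.50×


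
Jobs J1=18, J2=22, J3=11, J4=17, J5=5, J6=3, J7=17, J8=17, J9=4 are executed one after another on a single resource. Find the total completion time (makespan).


Sequential makespan: sum all processing times
= 18 + 22 + 11 + 17 + 5 + 3 + 17 + 17 + 4
= 114 time units


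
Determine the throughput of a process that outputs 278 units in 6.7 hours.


Throughput = units / time
= 278 / 6.7
= 41.5 units/hour


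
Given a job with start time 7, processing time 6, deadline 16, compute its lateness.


Completion = 7 + 6 = 13
Lateness = C - d = 13 - 16
= -3


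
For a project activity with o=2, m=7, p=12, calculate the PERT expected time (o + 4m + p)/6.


te = (o + 4m + p) / 6
= (2 + 4×7 + 12) / 6
= (2 + 28 + 12) / 6
= 42 / 6
= 7.00


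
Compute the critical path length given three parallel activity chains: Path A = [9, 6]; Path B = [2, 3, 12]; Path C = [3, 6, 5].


Path A: 9 + 6 = 15
Path B: 2 + 3 + 12 = 17
Path C: 3 + 6 + 5 = 14
Critical path = longest = max(15, 17, 14)
= 17 (Path B)


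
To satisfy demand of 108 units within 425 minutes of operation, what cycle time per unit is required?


Cycle time = available time / demand
= 425 / 108
= 3.94 min/unit


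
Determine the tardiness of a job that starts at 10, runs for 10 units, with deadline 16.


Completion = start + processing = 10 + 10 = 20
Tardiness = max(0, C - d) = max(0, 20 - 16)
= max(0, 4)
= 4


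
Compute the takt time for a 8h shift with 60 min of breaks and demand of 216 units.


Available = 8×60 - 60 = 420 min
Takt time = 420 / 216
= 1.94 min/unit


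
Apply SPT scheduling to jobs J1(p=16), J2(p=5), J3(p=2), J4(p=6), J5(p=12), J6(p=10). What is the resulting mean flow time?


SPT order: J3 → J2 → J4 → J6 → J5 → J1
Completion times:
  J3: C=2
  J2: C=7
  J4: C=13
  J6: C=23
  J5: C=35
  J1: C=51
Sum = 131, n = 6
Mean flow = 131/6
= 21.83


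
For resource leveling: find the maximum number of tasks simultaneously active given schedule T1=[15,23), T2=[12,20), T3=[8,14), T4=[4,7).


Check each time point for overlaps:
  t=12: 2 tasks active (T2, T3)
Max concurrent = 2


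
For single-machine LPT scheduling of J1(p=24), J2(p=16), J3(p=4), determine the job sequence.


LPT: sort by longest processing time first
  J1: p=24
  J2: p=16
  J3: p=4
Order: J1 → J2 → J3


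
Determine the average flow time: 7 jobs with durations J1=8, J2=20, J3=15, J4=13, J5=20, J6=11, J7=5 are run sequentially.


Completion times:
  J1: completes at 8
  J2: completes at 28
  J3: completes at 43
  J4: completes at 56
  J5: completes at 76
  J6: completes at 87
  J7: completes at 92
Sum = 390
Average = 390/7
= 55.71


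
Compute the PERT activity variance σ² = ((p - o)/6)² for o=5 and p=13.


σ² = ((p - o) / 6)² = (p - o)² / 36
= (13 - 5)² / 36
= 8² / 36
= 64 / 36
= 1.7778


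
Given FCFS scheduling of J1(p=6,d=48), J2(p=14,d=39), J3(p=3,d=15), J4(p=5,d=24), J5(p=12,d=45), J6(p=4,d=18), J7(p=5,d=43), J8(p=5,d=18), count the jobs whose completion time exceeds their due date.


Completion vs due date:
  J1: C=6, d=48 → on time
  J2: C=20, d=39 → on time
  J3: C=23, d=15 → TARDY
  J4: C=28, d=24 → TARDY
  J5: C=40, d=45 → on time
  J6: C=44, d=18 → TARDY
  J7: C=49, d=43 → TARDY
  J8: C=54, d=18 → TARDY
Tardy jobs: J3, J4, J6, J7, J8
Count = 5


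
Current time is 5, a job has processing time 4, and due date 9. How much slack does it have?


Slack = due - current_time - processing
= 9 - 5 - 4
= 0


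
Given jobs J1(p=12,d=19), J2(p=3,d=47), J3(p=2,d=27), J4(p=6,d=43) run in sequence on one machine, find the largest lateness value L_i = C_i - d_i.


Lateness per job (L = C - d):
  J1: C=12, d=19, L=-7
  J2: C=15, d=47, L=-32
  J3: C=17, d=27, L=-10
  J4: C=23, d=43, L=-20
Lmax = max(-7, -32, -10, -20)
= -7


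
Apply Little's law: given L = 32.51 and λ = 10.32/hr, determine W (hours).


Little's law: L = λW → W = L / λ
= 32.51 / 10.32
= 3.15 hours


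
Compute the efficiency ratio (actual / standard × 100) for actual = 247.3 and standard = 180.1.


Efficiency = (actual / standard) × 100
= (247.3 / 180.1) × 100
= 137.3%


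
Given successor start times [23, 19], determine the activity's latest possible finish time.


LF = min of all successor start times
Successors start at: [23, 19]
LF = min(23, 19)
= 19


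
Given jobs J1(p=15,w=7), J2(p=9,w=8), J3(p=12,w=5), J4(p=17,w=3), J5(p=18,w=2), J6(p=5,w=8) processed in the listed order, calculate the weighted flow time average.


Completion times:
  J1: C=15, w×C=7×15=105
  J2: C=24, w×C=8×24=192
  J3: C=36, w×C=5×36=180
  J4: C=53, w×C=3×53=159
  J5: C=71, w×C=2×71=142
  J6: C=76, w×C=8×76=608
Sum w×C = 1386
Sum w = 33
Weighted avg = 1386/33
= 42.00


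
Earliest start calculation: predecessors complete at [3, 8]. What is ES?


ES = max of all predecessor completion times
Predecessors: [3, 8]
ES = max(3, 8)
= 8


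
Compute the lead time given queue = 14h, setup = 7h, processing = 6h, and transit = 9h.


Lead time = queue + setup + processing + transit
= 14 + 7 + 6 + 9
= 36 hours


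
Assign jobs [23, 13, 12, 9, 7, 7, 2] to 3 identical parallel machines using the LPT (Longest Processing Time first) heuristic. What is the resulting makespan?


Jobs (LPT sorted): [23, 13, 12, 9, 7, 7, 2]
Machines: 3
  J=23 → Machine 1 (load: 0+23=23)
  J=13 → Machine 2 (load: 0+13=13)
  J=12 → Machine 3 (load: 0+12=12)
  J=9 → Machine 3 (load: 12+9=21)
  J=7 → Machine 2 (load: 13+7=20)
  J=7 → Machine 2 (load: 20+7=27)
  J=2 → Machine 3 (load: 21+2=23)
Machine loads: [23, 27, 23]
Makespan = max = 27 time units


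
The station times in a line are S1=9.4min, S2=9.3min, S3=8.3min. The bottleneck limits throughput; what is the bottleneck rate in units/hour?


Bottleneck = longest station time
Station times: [9.4, 9.3, 8.3]
Max = 9.4 min
Rate = 60 / 9.4
= 6.38 units/hour (bottleneck: 9.4min)


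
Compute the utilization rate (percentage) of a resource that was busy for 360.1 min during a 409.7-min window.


Utilization = busy / total × 100
= 360.1 / 409.7 × 100
= 87.9%


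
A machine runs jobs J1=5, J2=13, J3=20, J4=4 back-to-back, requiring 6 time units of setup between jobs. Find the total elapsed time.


Makespan = Σ processing + (n-1) × setup
= (5 + 13 + 20 + 4) + (4-1)×6
= 42 + 18
= 60 time units


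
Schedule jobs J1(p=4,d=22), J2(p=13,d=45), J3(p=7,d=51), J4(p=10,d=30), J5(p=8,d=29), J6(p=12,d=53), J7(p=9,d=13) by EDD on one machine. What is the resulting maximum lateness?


EDD order: J7 → J1 → J5 → J4 → J2 → J3 → J6
Completion and lateness:
  J7: C=9, d=13, L=9-13=-4
  J1: C=13, d=22, L=13-22=-9
  J5: C=21, d=29, L=21-29=-8
  J4: C=31, d=30, L=31-30=1
  J2: C=44, d=45, L=44-45=-1
  J3: C=51, d=51, L=51-51=0
  J6: C=63, d=53, L=63-53=10
Lmax = max(-4, -9, -8, 1, -1, 0, 10)
= 10


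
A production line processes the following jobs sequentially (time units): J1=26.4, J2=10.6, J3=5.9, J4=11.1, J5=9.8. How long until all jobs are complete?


Sequential makespan: sum all processing times
= 26.4 + 10.6 + 5.9 + 11.1 + 9.8
= 63.8 time units


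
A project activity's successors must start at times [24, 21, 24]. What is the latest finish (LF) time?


LF = min of all successor start times
Successors start at: [24, 21, 24]
LF = min(24, 21, 24)
= 21


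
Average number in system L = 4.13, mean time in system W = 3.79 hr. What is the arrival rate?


Little's law: L = λW → λ = L / W
= 4.13 / 3.79
= 1.09 per hour


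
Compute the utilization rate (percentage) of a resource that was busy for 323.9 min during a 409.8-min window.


Utilization = busy / total × 100
= 323.9 / 409.8 × 100
= 79.0%


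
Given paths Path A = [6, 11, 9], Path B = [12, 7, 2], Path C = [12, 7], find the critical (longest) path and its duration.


Path A: 6 + 11 + 9 = 26
Path B: 12 + 7 + 2 = 21
Path C: 12 + 7 = 19
Critical path = longest = max(26, 21, 19)
= 26 (Path A)


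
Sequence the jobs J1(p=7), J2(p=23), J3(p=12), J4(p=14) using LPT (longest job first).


LPT: sort by longest processing time first
  J2: p=23
  J4: p=14
  J3: p=12
  J1: p=7
Order: J2 → J4 → J3 → J1


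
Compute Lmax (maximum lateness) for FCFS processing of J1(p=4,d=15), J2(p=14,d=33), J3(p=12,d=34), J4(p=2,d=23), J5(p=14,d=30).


Lateness per job (L = C - d):
  J1: C=4, d=15, L=-11
  J2: C=18, d=33, L=-15
  J3: C=30, d=34, L=-4
  J4: C=32, d=23, L=9
  J5: C=46, d=30, L=16
Lmax = max(-11, -15, -4, 9, 16)
= 16


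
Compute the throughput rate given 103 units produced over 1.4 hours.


Throughput = units / time
= 103 / 1.4
= 73.6 units/hour


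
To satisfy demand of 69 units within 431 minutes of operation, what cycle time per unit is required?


Cycle time = available time / demand
= 431 / 69
= 6.25 min/unit


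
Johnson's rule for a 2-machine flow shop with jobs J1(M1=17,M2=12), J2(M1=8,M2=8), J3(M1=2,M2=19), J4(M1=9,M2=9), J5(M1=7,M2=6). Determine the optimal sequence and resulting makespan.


Johnson's rule:
Group 1 (M1≤M2, sort by M1): ['J3', 'J2', 'J4']
Group 2 (M1>M2, sort desc M2): ['J1', 'J5']
Sequence: J3 → J2 → J4 → J1 → J5
Makespan calculation:
  J3: M1 done=2, M2 done=21
  J2: M1 done=10, M2 done=29
  J4: M1 done=19, M2 done=38
  J1: M1 done=36, M2 done=50
  J5: M1 done=43, M2 done=56
= Sequence: J3 → J2 → J4 → J1 → J5, Makespan: 56


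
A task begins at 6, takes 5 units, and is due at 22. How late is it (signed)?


Completion = 6 + 5 = 11
Lateness = C - d = 11 - 22
= -11


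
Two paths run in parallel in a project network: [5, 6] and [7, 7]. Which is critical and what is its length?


Path A: 5 + 6 = 11
Path B: 7 + 7 = 14
Critical path = longest = max(11, 14)
= 14 (Path B)


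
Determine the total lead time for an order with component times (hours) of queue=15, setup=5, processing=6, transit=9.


Lead time = queue + setup + processing + transit
= 15 + 5 + 6 + 9
= 35 hours


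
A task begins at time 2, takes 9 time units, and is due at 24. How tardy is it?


Completion = start + processing = 2 + 9 = 11
Tardiness = max(0, C - d) = max(0, 11 - 24)
= max(0, -13)
= 0


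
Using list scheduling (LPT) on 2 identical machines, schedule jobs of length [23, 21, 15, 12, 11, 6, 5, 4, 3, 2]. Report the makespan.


Jobs (LPT sorted): [23, 21, 15, 12, 11, 6, 5, 4, 3, 2]
Machines: 2
  J=23 → Machine 1 (load: 0+23=23)
  J=21 → Machine 2 (load: 0+21=21)
  J=15 → Machine 2 (load: 21+15=36)
  J=12 → Machine 1 (load: 23+12=35)
  J=11 → Machine 1 (load: 35+11=46)
  J=6 → Machine 2 (load: 36+6=42)
  J=5 → Machine 2 (load: 42+5=47)
  J=4 → Machine 1 (load: 46+4=50)
  J=3 → Machine 2 (load: 47+3=50)
  J=2 → Machine 1 (load: 50+2=52)
Machine loads: [52, 50]
Makespan = max = 52 time units


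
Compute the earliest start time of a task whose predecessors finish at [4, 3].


ES = max of all predecessor completion times
Predecessors: [4, 3]
ES = max(4, 3)
= 4


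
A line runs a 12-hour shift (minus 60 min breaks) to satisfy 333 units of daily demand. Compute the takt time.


Available = 12×60 - 60 = 660 min
Takt time = 660 / 333
= 1.98 min/unit


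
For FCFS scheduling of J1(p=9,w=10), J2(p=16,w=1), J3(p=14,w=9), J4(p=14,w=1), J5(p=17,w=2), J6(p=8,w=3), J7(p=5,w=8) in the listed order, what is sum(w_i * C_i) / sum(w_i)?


Completion times:
  J1: C=9, w×C=10×9=90
  J2: C=25, w×C=1×25=25
  J3: C=39, w×C=9×39=351
  J4: C=53, w×C=1×53=53
  J5: C=70, w×C=2×70=140
  J6: C=78, w×C=3×78=234
  J7: C=83, w×C=8×83=664
Sum w×C = 1557
Sum w = 34
Weighted avg = 1557/34
= 45.79


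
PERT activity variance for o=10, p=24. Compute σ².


σ² = ((p - o) / 6)² = (p - o)² / 36
= (24 - 10)² / 36
= 14² / 36
= 196 / 36
= 5.4444


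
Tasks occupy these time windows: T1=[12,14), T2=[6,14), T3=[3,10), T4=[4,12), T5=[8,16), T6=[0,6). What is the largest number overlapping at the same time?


Check each time point for overlaps:
  t=8: 4 tasks active (T2, T3, T4, T5)
Max concurrent = 4


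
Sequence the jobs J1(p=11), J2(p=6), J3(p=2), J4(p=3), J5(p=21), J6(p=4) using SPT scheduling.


SPT: sort by shortest processing time
  J3: p=2
  J4: p=3
  J6: p=4
  J2: p=6
  J1: p=11
  J5: p=21
Order: J3 → J4 → J6 → J2 → J1 → J5


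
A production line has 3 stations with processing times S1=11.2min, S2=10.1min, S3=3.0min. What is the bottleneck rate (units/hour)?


Bottleneck = longest station time
Station times: [11.2, 10.1, 3.0]
Max = 11.2 min
Rate = 60 / 11.2
= 5.36 units/hour (bottleneck: 11.2min)


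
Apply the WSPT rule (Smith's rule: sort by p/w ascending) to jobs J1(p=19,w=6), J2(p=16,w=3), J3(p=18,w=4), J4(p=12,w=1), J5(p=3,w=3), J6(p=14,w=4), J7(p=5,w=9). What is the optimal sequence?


WSPT (Smith's rule): sort by p/w ascending
  J7: p/w = 5/9 = 0.556
  J5: p/w = 3/3 = 1.000
  J1: p/w = 19/6 = 3.167
  J6: p/w = 14/4 = 3.500
  J3: p/w = 18/4 = 4.500
  J2: p/w = 16/3 = 5.333
  J4: p/w = 12/1 = 12.000
Order: J7 → J5 → J1 → J6 → J3 → J2 → J4


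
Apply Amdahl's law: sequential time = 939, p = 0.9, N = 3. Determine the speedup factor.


Amdahl's law: T_p = T × ((1-p) + p/N)
= 939 × ((1-0.9) + 0.9/3)
= 939 × (0.10 + 0.3000)
= 939 × 0.4000
= 375.60
Speedup = 939/375.60
= 2.50×


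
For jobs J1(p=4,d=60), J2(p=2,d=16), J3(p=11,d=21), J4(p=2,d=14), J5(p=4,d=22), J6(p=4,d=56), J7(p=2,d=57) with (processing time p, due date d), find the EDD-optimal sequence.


EDD: sort by earliest due date
  J4: d=14, p=2
  J2: d=16, p=2
  J3: d=21, p=11
  J5: d=22, p=4
  J6: d=56, p=4
  J7: d=57, p=2
  J1: d=60, p=4
Order: J4 → J2 → J3 → J5 → J6 → J7 → J1


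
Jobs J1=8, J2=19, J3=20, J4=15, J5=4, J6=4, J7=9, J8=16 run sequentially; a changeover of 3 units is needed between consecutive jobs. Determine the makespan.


Makespan = Σ processing + (n-1) × setup
= (8 + 19 + 20 + 15 + 4 + 4 + 9 + 16) + (8-1)×3
= 95 + 21
= 116 time units


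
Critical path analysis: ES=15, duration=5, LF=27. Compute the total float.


EF = ES + duration = 15 + 5 = 20
LS = LF - duration = 27 - 5 = 22
Total Float = LF - EF = 27 - 20
(or LS - ES = 22 - 15)
= 7


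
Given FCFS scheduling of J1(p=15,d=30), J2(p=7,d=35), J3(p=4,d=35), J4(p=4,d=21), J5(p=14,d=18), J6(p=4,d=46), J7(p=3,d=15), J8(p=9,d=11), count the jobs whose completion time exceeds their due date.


Completion vs due date:
  J1: C=15, d=30 → on time
  J2: C=22, d=35 → on time
  J3: C=26, d=35 → on time
  J4: C=30, d=21 → TARDY
  J5: C=44, d=18 → TARDY
  J6: C=48, d=46 → TARDY
  J7: C=51, d=15 → TARDY
  J8: C=60, d=11 → TARDY
Tardy jobs: J4, J5, J6, J7, J8
Count = 5


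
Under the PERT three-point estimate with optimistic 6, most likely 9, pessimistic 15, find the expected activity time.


te = (o + 4m + p) / 6
= (6 + 4×9 + 15) / 6
= (6 + 36 + 15) / 6
= 57 / 6
= 9.50


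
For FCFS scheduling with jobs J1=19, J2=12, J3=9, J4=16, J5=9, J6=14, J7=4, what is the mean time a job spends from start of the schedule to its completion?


Completion times:
  J1: completes at 19
  J2: completes at 31
  J3: completes at 40
  J4: completes at 56
  J5: completes at 65
  J6: completes at 79
  J7: completes at 83
Sum = 373
Average = 373/7
= 53.29


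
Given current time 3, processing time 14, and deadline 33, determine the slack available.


Slack = due - current_time - processing
= 33 - 3 - 14
= 16


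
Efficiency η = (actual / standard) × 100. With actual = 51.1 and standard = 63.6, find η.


Efficiency = (actual / standard) × 100
= (51.1 / 63.6) × 100
= 80.3%


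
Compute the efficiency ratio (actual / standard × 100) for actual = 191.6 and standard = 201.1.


Efficiency = (actual / standard) × 100
= (191.6 / 201.1) × 100
= 95.3%


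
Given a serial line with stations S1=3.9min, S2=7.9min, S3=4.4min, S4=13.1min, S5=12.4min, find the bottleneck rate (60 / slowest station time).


Bottleneck = longest station time
Station times: [3.9, 7.9, 4.4, 13.1, 12.4]
Max = 13.1 min
Rate = 60 / 13.1
= 4.58 units/hour (bottleneck: 13.1min)


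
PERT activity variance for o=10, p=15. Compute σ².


σ² = ((p - o) / 6)² = (p - o)² / 36
= (15 - 10)² / 36
= 5² / 36
= 25 / 36
= 0.6944


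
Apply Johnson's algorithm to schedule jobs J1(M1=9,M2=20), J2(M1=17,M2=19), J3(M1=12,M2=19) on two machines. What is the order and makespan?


Johnson's rule:
Group 1 (M1≤M2, sort by M1): ['J1', 'J3', 'J2']
Group 2 (M1>M2, sort desc M2): []
Sequence: J1 → J3 → J2
Makespan calculation:
  J1: M1 done=9, M2 done=29
  J3: M1 done=21, M2 done=48
  J2: M1 done=38, M2 done=67
= Sequence: J1 → J3 → J2, Makespan: 67


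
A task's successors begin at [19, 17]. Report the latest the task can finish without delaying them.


LF = min of all successor start times
Successors start at: [19, 17]
LF = min(19, 17)
= 17


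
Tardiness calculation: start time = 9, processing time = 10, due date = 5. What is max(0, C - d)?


Completion = start + processing = 9 + 10 = 19
Tardiness = max(0, C - d) = max(0, 19 - 5)
= max(0, 14)
= 14


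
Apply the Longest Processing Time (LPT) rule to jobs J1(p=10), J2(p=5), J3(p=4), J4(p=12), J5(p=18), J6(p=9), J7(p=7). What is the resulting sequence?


LPT: sort by longest processing time first
  J5: p=18
  J4: p=12
  J1: p=10
  J6: p=9
  J7: p=7
  J2: p=5
  J3: p=4
Order: J5 → J4 → J1 → J6 → J7 → J2 → J3


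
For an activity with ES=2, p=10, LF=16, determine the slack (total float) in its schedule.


EF = ES + duration = 2 + 10 = 12
LS = LF - duration = 16 - 10 = 6
Total Float = LF - EF = 16 - 12
(or LS - ES = 6 - 2)
= 4


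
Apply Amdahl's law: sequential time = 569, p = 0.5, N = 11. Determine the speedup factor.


Amdahl's law: T_p = T × ((1-p) + p/N)
= 569 × ((1-0.5) + 0.5/11)
= 569 × (0.50 + 0.0455)
= 569 × 0.5455
= 310.36
Speedup = 569/310.36
= 1.83×


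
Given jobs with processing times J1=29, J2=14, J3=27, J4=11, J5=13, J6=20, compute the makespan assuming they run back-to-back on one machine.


Sequential makespan: sum all processing times
= 29 + 14 + 27 + 11 + 13 + 20
= 114 time units


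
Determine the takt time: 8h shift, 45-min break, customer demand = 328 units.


Available = 8×60 - 45 = 435 min
Takt time = 435 / 328
= 1.33 min/unit


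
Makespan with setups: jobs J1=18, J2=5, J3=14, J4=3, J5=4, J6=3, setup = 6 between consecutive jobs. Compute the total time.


Makespan = Σ processing + (n-1) × setup
= (18 + 5 + 14 + 3 + 4 + 3) + (6-1)×6
= 47 + 30
= 77 time units


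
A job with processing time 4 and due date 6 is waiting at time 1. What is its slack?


Slack = due - current_time - processing
= 6 - 1 - 4
= 1


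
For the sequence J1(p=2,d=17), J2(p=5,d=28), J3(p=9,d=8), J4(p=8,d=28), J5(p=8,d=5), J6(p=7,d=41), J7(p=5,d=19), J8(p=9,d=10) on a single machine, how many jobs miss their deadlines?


Completion vs due date:
  J1: C=2, d=17 → on time
  J2: C=7, d=28 → on time
  J3: C=16, d=8 → TARDY
  J4: C=24, d=28 → on time
  J5: C=32, d=5 → TARDY
  J6: C=39, d=41 → on time
  J7: C=44, d=19 → TARDY
  J8: C=53, d=10 → TARDY
Tardy jobs: J3, J5, J7, J8
Count = 4


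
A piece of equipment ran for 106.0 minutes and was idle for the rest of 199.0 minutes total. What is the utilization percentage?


Utilization = busy / total × 100
= 106.0 / 199.0 × 100
= 53.3%


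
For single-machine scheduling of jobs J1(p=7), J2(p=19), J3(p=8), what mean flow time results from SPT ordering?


SPT order: J1 → J3 → J2
Completion times:
  J1: C=7
  J3: C=15
  J2: C=34
Sum = 56, n = 3
Mean flow = 56/3
= 18.67


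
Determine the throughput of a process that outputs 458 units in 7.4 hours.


Throughput = units / time
= 458 / 7.4
= 61.9 units/hour


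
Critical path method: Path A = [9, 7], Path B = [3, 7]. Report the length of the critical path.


Path A: 9 + 7 = 16
Path B: 3 + 7 = 10
Critical path = longest = max(16, 10)
= 16 (Path A)


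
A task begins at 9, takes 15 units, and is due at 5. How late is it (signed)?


Completion = 9 + 15 = 24
Lateness = C - d = 24 - 5
= 19


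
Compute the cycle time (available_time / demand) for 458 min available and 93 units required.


Cycle time = available time / demand
= 458 / 93
= 4.92 min/unit


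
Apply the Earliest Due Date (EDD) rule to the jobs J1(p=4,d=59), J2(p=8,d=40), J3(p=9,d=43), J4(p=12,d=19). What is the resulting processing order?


EDD: sort by earliest due date
  J4: d=19, p=12
  J2: d=40, p=8
  J3: d=43, p=9
  J1: d=59, p=4
Order: J4 → J2 → J3 → J1


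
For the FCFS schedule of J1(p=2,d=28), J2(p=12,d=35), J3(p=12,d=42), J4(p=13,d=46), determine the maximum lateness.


Lateness per job (L = C - d):
  J1: C=2, d=28, L=-26
  J2: C=14, d=35, L=-21
  J3: C=26, d=42, L=-16
  J4: C=39, d=46, L=-7
Lmax = max(-26, -21, -16, -7)
= -7


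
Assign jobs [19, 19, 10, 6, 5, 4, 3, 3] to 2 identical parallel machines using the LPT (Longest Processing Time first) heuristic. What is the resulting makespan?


Jobs (LPT sorted): [19, 19, 10, 6, 5, 4, 3, 3]
Machines: 2
  J=19 → Machine 1 (load: 0+19=19)
  J=19 → Machine 2 (load: 0+19=19)
  J=10 → Machine 1 (load: 19+10=29)
  J=6 → Machine 2 (load: 19+6=25)
  J=5 → Machine 2 (load: 25+5=30)
  J=4 → Machine 1 (load: 29+4=33)
  J=3 → Machine 2 (load: 30+3=33)
  J=3 → Machine 1 (load: 33+3=36)
Machine loads: [36, 33]
Makespan = max = 36 time units


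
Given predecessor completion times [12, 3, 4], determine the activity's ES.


ES = max of all predecessor completion times
Predecessors: [12, 3, 4]
ES = max(12, 3, 4)
= 12


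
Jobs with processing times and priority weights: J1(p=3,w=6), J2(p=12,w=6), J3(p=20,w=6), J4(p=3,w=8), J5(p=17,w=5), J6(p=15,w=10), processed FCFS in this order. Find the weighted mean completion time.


Completion times:
  J1: C=3, w×C=6×3=18
  J2: C=15, w×C=6×15=90
  J3: C=35, w×C=6×35=210
  J4: C=38, w×C=8×38=304
  J5: C=55, w×C=5×55=275
  J6: C=70, w×C=10×70=700
Sum w×C = 1597
Sum w = 41
Weighted avg = 1597/41
= 38.95


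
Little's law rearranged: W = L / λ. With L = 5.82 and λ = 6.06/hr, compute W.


Little's law: L = λW → W = L / λ
= 5.82 / 6.06
= 0.96 hours


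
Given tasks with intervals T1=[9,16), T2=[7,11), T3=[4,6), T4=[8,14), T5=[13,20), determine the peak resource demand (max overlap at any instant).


Check each time point for overlaps:
  t=9: 3 tasks active (T1, T2, T4)
Max concurrent = 3


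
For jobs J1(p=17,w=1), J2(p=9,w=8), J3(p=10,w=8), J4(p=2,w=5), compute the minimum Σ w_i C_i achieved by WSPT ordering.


WSPT order (by p/w): J4 → J2 → J3 → J1
  J4: C=2, w·C=5×2=10
  J2: C=11, w·C=8×11=88
  J3: C=21, w·C=8×21=168
  J1: C=38, w·C=1×38=38
Σ w·C = 304
= 304


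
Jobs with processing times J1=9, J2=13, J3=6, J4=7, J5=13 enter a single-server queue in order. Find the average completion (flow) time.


Completion times:
  J1: completes at 9
  J2: completes at 22
  J3: completes at 28
  J4: completes at 35
  J5: completes at 48
Sum = 142
Average = 142/5
= 28.40


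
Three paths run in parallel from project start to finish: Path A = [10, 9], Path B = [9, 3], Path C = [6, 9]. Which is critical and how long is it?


Path A: 10 + 9 = 19
Path B: 9 + 3 = 12
Path C: 6 + 9 = 15
Critical path = longest = max(19, 12, 15)
= 19 (Path A)


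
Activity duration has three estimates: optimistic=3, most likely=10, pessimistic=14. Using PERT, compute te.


te = (o + 4m + p) / 6
= (3 + 4×10 + 14) / 6
= (3 + 40 + 14) / 6
= 57 / 6
= 9.50


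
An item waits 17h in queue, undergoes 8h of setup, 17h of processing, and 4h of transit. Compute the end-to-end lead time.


Lead time = queue + setup + processing + transit
= 17 + 8 + 17 + 4
= 46 hours


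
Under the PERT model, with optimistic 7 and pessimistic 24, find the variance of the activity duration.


σ² = ((p - o) / 6)² = (p - o)² / 36
= (24 - 7)² / 36
= 17² / 36
= 289 / 36
= 8.0278


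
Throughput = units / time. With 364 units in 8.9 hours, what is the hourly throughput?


Throughput = units / time
= 364 / 8.9
= 40.9 units/hour


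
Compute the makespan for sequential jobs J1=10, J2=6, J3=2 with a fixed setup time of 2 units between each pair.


Makespan = Σ processing + (n-1) × setup
= (10 + 6 + 2) + (3-1)×2
= 18 + 4
= 22 time units


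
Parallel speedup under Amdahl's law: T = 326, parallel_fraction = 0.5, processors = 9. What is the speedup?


Amdahl's law: T_p = T × ((1-p) + p/N)
= 326 × ((1-0.5) + 0.5/9)
= 326 × (0.50 + 0.0556)
= 326 × 0.5556
= 181.11
Speedup = 326/181.11
= 1.80×


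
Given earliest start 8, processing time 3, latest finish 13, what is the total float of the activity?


EF = ES + duration = 8 + 3 = 11
LS = LF - duration = 13 - 3 = 10
Total Float = LF - EF = 13 - 11
(or LS - ES = 10 - 8)
= 2


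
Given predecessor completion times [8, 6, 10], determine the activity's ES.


ES = max of all predecessor completion times
Predecessors: [8, 6, 10]
ES = max(8, 6, 10)
= 10


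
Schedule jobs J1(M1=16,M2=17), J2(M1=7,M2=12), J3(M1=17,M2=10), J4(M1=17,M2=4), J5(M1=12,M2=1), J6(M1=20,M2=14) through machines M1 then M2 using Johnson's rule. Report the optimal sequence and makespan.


Johnson's rule:
Group 1 (M1≤M2, sort by M1): ['J2', 'J1']
Group 2 (M1>M2, sort desc M2): ['J6', 'J3', 'J4', 'J5']
Sequence: J2 → J1 → J6 → J3 → J4 → J5
Makespan calculation:
  J2: M1 done=7, M2 done=19
  J1: M1 done=23, M2 done=40
  J6: M1 done=43, M2 done=57
  J3: M1 done=60, M2 done=70
  J4: M1 done=77, M2 done=81
  J5: M1 done=89, M2 done=90
= Sequence: J2 → J1 → J6 → J3 → J4 → J5, Makespan: 90


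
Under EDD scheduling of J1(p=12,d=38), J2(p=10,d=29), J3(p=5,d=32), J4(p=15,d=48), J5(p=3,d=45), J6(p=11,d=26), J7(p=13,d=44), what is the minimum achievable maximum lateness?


EDD order: J6 → J2 → J3 → J1 → J7 → J5 → J4
Completion and lateness:
  J6: C=11, d=26, L=11-26=-15
  J2: C=21, d=29, L=21-29=-8
  J3: C=26, d=32, L=26-32=-6
  J1: C=38, d=38, L=38-38=0
  J7: C=51, d=44, L=51-44=7
  J5: C=54, d=45, L=54-45=9
  J4: C=69, d=48, L=69-48=21
Lmax = max(-15, -8, -6, 0, 7, 9, 21)
= 21


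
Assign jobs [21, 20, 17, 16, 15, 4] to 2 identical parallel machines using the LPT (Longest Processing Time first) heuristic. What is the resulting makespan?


Jobs (LPT sorted): [21, 20, 17, 16, 15, 4]
Machines: 2
  J=21 → Machine 1 (load: 0+21=21)
  J=20 → Machine 2 (load: 0+20=20)
  J=17 → Machine 2 (load: 20+17=37)
  J=16 → Machine 1 (load: 21+16=37)
  J=15 → Machine 1 (load: 37+15=52)
  J=4 → Machine 2 (load: 37+4=41)
Machine loads: [52, 41]
Makespan = max = 52 time units


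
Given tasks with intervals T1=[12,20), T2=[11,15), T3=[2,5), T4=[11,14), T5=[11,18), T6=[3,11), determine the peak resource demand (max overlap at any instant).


Check each time point for overlaps:
  t=12: 4 tasks active (T1, T2, T4, T5)
Max concurrent = 4


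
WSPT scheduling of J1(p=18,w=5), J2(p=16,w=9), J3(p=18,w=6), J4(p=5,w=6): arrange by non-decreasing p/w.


WSPT (Smith's rule): sort by p/w ascending
  J4: p/w = 5/6 = 0.833
  J2: p/w = 16/9 = 1.778
  J3: p/w = 18/6 = 3.000
  J1: p/w = 18/5 = 3.600
Order: J4 → J2 → J3 → J1


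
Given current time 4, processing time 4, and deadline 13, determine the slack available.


Slack = due - current_time - processing
= 13 - 4 - 4
= 5


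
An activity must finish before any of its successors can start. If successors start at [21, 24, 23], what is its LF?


LF = min of all successor start times
Successors start at: [21, 24, 23]
LF = min(21, 24, 23)
= 21


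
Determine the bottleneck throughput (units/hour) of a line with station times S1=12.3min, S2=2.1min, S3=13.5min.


Bottleneck = longest station time
Station times: [12.3, 2.1, 13.5]
Max = 13.5 min
Rate = 60 / 13.5
= 4.44 units/hour (bottleneck: 13.5min)


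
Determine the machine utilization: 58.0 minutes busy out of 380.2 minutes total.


Utilization = busy / total × 100
= 58.0 / 380.2 × 100
= 15.3%


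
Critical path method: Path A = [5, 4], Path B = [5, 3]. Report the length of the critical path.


Path A: 5 + 4 = 9
Path B: 5 + 3 = 8
Critical path = longest = max(9, 8)
= 9 (Path A)


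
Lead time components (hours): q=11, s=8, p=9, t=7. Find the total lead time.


Lead time = queue + setup + processing + transit
= 11 + 8 + 9 + 7
= 35 hours


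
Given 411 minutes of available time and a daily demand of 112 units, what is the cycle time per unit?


Cycle time = available time / demand
= 411 / 112
= 3.67 min/unit


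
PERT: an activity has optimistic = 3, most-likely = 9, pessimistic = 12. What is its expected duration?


te = (o + 4m + p) / 6
= (3 + 4×9 + 12) / 6
= (3 + 36 + 12) / 6
= 51 / 6
= 8.50


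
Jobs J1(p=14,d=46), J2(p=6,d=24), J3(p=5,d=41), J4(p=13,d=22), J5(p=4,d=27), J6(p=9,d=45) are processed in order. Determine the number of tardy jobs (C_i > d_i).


Completion vs due date:
  J1: C=14, d=46 → on time
  J2: C=20, d=24 → on time
  J3: C=25, d=41 → on time
  J4: C=38, d=22 → TARDY
  J5: C=42, d=27 → TARDY
  J6: C=51, d=45 → TARDY
Tardy jobs: J4, J5, J6
Count = 3


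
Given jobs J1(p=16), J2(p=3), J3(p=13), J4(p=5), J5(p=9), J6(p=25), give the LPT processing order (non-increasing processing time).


LPT: sort by longest processing time first
  J6: p=25
  J1: p=16
  J3: p=13
  J5: p=9
  J4: p=5
  J2: p=3
Order: J6 → J1 → J3 → J5 → J4 → J2


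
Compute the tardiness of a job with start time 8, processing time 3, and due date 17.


Completion = start + processing = 8 + 3 = 11
Tardiness = max(0, C - d) = max(0, 11 - 17)
= max(0, -6)
= 0


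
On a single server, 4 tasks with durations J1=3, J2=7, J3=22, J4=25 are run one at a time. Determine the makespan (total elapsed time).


Sequential makespan: sum all processing times
= 3 + 7 + 22 + 25
= 57 time units
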